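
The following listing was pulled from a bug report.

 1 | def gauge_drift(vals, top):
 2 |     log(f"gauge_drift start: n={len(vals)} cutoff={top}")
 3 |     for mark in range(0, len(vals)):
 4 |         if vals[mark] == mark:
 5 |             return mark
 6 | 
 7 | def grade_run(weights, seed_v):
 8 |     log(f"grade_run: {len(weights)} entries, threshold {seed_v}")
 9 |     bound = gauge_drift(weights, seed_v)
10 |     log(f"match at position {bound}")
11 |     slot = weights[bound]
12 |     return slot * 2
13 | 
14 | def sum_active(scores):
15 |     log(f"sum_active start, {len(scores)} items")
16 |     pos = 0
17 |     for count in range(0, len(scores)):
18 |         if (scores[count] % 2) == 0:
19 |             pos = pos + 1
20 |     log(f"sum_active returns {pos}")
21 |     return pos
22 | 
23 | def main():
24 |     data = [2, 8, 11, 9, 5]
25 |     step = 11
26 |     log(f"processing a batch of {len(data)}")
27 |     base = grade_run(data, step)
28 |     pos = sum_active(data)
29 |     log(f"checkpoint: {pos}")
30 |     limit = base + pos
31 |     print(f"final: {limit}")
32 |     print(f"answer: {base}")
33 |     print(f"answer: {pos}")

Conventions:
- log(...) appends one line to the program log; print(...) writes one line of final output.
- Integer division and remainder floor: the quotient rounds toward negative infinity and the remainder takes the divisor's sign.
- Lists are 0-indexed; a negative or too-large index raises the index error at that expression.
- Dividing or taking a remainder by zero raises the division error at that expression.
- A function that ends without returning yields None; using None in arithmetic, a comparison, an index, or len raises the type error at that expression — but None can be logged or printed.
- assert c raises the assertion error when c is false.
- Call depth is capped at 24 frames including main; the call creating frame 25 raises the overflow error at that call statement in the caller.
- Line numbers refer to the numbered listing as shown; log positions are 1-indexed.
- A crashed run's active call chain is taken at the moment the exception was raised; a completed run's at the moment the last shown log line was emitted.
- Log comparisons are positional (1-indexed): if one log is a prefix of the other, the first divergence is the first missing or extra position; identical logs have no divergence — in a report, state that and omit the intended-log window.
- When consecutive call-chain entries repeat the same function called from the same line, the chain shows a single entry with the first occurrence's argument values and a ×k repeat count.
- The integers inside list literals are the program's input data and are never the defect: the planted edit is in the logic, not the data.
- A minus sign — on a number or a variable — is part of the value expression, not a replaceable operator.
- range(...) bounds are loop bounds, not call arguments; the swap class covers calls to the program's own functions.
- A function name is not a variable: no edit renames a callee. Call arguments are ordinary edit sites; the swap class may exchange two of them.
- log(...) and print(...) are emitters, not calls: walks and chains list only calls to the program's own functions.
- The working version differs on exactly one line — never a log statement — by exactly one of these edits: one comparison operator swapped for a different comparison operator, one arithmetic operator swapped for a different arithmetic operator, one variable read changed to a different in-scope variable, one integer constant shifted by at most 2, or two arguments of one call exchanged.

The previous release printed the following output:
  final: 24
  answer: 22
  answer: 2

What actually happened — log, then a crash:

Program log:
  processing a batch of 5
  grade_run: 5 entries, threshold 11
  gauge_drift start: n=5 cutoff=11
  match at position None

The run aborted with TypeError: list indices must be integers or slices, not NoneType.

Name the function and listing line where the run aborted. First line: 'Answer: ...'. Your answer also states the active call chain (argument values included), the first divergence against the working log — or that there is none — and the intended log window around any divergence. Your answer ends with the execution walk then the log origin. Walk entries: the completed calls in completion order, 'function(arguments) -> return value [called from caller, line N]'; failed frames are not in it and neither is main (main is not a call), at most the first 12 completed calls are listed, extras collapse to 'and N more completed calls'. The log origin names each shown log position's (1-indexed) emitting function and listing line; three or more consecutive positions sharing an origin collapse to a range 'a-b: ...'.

Answer: the error was raised in grade_run, line 11.
Key fact: Log line 4 is where behavior first shows: 'match at position None' appears instead of 'match at position 2'.
Call chain: main -> grade_run([2, 8, 11, 9, 5], 11) (called at line 27).
First divergence: position 4; shown 'match at position None' vs intended 'match at position 2'.
Intended log window:
  2: grade_run: 5 entries, threshold 11
  3: gauge_drift start: n=5 cutoff=11
  4: match at position 2
  5: sum_active start, 5 items
Execution walk:
  gauge_drift([2, 8, 11, 9, 5], 11) -> None  [called from grade_run, line 9]
Origin of each log line:
  1: emitted by main (line 26)
  2: emitted by grade_run (line 8)
  3: emitted by gauge_drift (line 2)
  4: emitted by grade_run (line 10)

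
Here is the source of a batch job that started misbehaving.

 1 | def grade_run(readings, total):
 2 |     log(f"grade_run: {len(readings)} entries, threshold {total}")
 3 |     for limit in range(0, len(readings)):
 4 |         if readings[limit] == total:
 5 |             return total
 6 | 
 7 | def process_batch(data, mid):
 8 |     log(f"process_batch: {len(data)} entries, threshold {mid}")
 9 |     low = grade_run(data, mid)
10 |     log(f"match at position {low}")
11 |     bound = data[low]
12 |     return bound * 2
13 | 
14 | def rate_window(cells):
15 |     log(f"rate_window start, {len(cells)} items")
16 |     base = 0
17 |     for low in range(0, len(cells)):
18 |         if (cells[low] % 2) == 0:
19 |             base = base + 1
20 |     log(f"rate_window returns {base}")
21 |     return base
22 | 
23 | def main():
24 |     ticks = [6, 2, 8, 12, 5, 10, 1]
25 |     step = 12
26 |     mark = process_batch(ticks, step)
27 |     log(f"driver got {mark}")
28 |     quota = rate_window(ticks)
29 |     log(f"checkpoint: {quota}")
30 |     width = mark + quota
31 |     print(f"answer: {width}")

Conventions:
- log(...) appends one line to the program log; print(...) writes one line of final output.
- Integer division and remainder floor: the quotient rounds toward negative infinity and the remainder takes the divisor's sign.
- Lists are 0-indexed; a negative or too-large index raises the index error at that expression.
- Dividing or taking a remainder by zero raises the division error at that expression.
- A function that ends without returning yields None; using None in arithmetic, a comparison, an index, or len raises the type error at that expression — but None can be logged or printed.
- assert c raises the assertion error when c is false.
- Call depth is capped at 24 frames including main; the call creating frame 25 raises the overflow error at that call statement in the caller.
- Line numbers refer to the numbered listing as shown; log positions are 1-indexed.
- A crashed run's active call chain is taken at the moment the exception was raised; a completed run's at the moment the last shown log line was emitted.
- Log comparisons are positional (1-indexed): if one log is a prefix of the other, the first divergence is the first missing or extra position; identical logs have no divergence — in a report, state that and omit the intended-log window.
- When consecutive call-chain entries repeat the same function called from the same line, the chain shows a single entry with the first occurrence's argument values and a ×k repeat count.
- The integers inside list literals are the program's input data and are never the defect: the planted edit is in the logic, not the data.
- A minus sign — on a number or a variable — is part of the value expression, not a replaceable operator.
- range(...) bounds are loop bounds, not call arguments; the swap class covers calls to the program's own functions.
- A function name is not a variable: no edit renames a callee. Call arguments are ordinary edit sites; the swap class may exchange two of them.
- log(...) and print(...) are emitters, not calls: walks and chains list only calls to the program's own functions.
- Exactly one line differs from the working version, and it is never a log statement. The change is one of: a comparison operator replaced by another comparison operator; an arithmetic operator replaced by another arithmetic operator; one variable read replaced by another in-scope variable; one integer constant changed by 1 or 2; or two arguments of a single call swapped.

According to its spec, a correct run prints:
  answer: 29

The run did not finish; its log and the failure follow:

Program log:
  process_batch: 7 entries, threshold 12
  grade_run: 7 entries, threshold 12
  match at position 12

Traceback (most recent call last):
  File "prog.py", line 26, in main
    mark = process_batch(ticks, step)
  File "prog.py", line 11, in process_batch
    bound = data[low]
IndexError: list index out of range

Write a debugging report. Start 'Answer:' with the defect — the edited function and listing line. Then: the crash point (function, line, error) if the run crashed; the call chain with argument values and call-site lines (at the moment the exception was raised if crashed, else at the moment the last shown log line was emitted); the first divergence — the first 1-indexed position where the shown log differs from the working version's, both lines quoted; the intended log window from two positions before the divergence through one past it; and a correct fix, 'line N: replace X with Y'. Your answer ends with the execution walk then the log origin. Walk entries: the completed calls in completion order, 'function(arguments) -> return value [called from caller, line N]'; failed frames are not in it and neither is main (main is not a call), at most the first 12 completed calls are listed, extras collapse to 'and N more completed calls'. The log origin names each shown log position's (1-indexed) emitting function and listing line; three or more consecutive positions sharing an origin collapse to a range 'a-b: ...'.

Answer: the defect is in grade_run at line 5.
Core observation: Position 3 is the first bad log line: 'match at position 12' should read 'match at position 3'.
Crash: process_batch, line 11, IndexError.
Call chain: main -> process_batch([6, 2, 8, 12, 5, 10, 1], 12) (called at line 26).
First divergence: position 3; shown 'match at position 12' vs intended 'match at position 3'.
Intended log window:
  1: process_batch: 7 entries, threshold 12
  2: grade_run: 7 entries, threshold 12
  3: match at position 3
  4: driver got 24
Execution walk:
  grade_run([6, 2, 8, 12, 5, 10, 1], 12) -> 12  [called from process_batch, line 9]
Log origins:
  1: from process_batch, line 8
  2: from grade_run, line 2
  3: from process_batch, line 10
A correct fix: line 5: replace `total` with `limit`.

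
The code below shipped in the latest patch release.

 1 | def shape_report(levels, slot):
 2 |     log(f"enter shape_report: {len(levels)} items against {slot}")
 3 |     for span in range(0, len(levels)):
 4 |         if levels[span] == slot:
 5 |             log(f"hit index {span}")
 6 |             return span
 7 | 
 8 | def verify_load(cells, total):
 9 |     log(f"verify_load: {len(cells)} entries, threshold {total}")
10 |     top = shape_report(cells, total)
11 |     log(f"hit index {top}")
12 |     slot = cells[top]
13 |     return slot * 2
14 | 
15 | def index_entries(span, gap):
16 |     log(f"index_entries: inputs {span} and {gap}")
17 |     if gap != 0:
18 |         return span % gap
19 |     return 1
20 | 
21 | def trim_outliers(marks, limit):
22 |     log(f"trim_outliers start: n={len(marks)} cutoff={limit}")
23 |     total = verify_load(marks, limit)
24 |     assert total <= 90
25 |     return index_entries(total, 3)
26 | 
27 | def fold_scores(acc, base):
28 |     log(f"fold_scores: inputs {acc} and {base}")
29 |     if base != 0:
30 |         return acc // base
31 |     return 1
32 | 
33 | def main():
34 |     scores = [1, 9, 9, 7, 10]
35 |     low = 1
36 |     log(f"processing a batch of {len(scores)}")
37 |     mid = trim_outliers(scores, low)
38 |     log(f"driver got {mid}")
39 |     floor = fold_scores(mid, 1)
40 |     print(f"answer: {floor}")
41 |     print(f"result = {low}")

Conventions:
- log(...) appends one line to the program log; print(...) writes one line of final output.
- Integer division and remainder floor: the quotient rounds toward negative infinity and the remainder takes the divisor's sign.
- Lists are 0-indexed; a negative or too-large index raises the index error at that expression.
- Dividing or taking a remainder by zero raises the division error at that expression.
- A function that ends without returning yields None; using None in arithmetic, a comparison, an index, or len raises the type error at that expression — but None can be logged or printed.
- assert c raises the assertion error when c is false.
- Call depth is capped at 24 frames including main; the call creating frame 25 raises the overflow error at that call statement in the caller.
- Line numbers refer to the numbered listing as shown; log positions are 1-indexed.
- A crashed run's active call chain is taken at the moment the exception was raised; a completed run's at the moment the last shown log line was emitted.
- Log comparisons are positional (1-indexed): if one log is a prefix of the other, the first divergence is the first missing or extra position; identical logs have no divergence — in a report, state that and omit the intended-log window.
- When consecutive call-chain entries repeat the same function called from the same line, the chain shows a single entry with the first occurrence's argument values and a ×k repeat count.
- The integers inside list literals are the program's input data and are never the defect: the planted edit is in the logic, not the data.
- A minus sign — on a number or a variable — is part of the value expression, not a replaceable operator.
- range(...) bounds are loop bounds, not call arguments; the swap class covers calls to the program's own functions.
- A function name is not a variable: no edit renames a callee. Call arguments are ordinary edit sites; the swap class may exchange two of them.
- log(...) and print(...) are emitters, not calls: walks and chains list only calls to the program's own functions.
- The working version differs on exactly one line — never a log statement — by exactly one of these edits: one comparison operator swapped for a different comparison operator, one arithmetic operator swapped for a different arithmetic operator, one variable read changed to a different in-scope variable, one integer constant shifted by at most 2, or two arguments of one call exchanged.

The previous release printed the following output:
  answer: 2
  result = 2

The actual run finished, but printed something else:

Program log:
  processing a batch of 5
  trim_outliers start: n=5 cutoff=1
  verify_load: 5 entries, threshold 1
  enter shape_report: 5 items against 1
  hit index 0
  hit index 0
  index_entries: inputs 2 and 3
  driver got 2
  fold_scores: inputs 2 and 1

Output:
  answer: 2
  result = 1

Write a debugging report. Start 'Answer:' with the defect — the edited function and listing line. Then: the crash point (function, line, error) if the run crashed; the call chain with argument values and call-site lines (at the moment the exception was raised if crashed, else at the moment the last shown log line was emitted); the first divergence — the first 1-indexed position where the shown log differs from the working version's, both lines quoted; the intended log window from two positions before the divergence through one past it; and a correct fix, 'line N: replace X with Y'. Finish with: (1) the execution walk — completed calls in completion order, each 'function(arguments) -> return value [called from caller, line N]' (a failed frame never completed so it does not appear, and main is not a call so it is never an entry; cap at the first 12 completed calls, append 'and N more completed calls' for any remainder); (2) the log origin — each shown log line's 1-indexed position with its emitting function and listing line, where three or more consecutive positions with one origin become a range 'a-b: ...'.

Answer: the defect is in main at line 41.
Core observation: The two runs log identically and part ways only at the printed values.
Call chain: main -> fold_scores(2, 1) (called at line 39).
First divergence: none (the log streams are identical).
Execution walk:
  shape_report([1, 9, 9, 7, 10], 1) -> 0  [called from verify_load, line 10]
  verify_load([1, 9, 9, 7, 10], 1) -> 2  [called from trim_outliers, line 23]
  index_entries(2, 3) -> 2  [called from trim_outliers, line 25]
  trim_outliers([1, 9, 9, 7, 10], 1) -> 2  [called from main, line 37]
  fold_scores(2, 1) -> 2  [called from main, line 39]
Origin of each log line:
  1: emitted by main (line 36)
  2: emitted by trim_outliers (line 22)
  3: emitted by verify_load (line 9)
  4: emitted by shape_report (line 2)
  5: emitted by shape_report (line 5)
  6: emitted by verify_load (line 11)
  7: emitted by index_entries (line 16)
  8: emitted by main (line 38)
  9: emitted by fold_scores (line 28)
A correct fix: line 41: replace `low` with `mid`.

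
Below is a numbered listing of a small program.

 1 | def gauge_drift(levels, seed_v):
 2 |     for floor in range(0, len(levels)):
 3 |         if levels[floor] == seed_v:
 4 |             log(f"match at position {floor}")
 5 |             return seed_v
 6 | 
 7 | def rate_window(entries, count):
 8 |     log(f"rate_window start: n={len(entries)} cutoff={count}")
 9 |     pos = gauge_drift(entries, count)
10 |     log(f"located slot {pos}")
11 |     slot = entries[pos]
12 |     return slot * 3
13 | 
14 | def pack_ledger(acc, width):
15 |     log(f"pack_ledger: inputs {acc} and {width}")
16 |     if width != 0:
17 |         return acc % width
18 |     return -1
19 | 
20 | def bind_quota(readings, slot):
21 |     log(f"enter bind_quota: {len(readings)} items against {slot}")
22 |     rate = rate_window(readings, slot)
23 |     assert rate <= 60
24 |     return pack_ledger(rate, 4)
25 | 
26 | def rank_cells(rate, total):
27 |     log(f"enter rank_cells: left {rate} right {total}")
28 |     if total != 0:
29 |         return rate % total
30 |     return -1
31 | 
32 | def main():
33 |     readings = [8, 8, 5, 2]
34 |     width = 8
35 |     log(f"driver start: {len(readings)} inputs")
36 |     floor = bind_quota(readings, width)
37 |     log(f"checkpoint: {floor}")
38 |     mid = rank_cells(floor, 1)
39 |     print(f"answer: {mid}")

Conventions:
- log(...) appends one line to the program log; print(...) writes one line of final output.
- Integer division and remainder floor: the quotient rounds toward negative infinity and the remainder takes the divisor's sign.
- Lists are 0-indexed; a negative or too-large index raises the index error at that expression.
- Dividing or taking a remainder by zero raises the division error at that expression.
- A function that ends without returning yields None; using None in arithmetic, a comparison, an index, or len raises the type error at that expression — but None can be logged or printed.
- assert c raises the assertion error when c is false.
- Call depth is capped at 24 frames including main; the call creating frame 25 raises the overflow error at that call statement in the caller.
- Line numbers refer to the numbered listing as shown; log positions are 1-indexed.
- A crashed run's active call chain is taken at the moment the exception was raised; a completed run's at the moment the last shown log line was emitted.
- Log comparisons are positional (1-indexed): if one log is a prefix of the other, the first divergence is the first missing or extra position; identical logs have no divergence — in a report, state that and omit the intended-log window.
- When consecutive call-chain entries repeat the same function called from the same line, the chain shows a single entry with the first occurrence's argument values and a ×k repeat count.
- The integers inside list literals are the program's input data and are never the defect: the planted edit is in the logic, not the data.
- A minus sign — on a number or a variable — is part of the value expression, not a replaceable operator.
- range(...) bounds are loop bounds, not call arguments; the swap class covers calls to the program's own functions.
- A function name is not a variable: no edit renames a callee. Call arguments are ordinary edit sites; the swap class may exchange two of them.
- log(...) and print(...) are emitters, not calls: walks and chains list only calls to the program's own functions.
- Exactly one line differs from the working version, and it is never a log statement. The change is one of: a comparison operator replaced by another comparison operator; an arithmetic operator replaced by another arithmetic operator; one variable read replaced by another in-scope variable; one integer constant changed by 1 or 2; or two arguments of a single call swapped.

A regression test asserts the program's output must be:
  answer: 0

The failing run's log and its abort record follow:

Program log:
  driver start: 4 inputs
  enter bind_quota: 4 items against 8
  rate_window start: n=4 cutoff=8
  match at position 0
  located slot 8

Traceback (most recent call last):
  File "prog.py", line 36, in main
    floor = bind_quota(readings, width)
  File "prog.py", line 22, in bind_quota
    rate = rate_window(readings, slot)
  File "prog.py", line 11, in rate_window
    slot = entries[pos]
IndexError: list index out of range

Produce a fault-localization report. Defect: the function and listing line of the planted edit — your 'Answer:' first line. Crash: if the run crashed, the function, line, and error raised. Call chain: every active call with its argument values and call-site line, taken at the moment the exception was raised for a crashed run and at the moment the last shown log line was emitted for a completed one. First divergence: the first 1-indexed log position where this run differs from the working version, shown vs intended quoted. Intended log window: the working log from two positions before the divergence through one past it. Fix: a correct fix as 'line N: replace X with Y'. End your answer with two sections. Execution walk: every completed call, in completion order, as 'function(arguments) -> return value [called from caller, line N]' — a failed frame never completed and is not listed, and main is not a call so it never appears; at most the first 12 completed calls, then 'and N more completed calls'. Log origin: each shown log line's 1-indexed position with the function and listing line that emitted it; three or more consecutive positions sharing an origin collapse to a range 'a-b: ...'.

Answer: the defect is in gauge_drift at line 5.
Key fact: The log first diverges at position 5: the faulty run prints 'located slot 8' where the working version prints 'located slot 0'.
Crash: rate_window, line 11, IndexError.
Call chain: main -> bind_quota([8, 8, 5, 2], 8) (called at line 36) -> rate_window([8, 8, 5, 2], 8) (called at line 22).
First divergence: position 5; shown 'located slot 8' vs intended 'located slot 0'.
Intended log window:
  3: rate_window start: n=4 cutoff=8
  4: match at position 0
  5: located slot 0
  6: pack_ledger: inputs 24 and 4
Execution walk:
  gauge_drift([8, 8, 5, 2], 8) -> 8  [called from rate_window, line 9]
Log origins:
  1: emitted by main (line 35)
  2: emitted by bind_quota (line 21)
  3: emitted by rate_window (line 8)
  4: emitted by gauge_drift (line 4)
  5: emitted by rate_window (line 10)
A correct fix: line 5: replace `seed_v` with `floor`.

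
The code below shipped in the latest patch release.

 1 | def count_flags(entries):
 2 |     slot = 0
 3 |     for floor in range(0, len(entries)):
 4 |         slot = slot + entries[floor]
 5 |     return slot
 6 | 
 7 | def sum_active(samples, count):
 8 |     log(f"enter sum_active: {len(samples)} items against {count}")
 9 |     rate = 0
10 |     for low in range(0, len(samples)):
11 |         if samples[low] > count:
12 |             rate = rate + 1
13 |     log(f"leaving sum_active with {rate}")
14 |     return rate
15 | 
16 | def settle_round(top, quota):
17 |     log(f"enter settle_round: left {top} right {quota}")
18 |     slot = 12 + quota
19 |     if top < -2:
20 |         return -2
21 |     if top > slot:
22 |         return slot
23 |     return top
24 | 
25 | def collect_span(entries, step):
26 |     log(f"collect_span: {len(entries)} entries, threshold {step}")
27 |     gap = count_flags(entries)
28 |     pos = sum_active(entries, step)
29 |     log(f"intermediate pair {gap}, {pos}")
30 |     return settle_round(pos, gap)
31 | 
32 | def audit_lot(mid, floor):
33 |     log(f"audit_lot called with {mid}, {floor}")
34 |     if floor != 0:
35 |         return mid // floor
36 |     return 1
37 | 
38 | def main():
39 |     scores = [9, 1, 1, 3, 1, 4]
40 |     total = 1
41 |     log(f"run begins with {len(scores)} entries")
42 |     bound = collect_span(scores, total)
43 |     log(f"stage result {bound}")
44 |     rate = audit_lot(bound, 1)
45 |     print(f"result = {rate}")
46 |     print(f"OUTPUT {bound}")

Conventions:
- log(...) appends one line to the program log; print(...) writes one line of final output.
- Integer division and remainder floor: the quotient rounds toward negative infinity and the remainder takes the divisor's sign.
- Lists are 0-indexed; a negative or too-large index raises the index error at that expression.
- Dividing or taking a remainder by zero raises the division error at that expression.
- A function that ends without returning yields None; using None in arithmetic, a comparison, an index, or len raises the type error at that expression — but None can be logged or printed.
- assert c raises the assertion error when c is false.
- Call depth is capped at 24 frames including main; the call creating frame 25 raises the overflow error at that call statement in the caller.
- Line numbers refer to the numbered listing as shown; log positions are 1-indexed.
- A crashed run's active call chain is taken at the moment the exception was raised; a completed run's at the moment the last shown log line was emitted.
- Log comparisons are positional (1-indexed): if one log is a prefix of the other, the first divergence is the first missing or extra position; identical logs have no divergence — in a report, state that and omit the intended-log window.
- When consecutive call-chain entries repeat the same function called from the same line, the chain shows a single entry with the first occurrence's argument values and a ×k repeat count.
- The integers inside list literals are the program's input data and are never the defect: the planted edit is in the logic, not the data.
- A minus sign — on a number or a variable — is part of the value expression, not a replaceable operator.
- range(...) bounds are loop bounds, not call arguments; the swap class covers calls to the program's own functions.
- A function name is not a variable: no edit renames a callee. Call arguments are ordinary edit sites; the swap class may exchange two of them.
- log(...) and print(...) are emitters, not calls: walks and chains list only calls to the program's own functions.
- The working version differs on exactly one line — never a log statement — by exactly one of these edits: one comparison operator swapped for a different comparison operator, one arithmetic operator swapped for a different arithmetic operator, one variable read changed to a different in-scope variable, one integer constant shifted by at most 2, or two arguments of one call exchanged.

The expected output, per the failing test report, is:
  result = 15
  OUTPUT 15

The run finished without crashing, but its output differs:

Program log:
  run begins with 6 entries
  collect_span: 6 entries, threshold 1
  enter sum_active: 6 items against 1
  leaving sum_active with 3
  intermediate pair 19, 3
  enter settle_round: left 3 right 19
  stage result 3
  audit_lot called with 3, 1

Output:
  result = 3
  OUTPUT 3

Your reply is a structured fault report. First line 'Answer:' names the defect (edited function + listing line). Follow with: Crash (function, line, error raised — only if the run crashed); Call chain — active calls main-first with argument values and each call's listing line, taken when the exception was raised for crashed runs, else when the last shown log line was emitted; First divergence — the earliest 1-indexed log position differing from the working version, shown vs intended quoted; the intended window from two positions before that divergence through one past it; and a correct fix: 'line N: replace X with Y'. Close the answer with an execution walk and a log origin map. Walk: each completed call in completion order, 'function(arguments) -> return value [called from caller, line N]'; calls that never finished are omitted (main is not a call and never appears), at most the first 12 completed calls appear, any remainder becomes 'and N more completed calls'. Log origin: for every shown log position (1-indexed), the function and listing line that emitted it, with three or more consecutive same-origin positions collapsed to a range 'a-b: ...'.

Answer: the defect is in collect_span at line 30.
Key fact: Everything matches until log position 6, which reads 'enter settle_round: left 3 right 19' in place of 'enter settle_round: left 19 right 3'.
Call chain: main -> audit_lot(3, 1) (called at line 44).
First divergence: position 6 — shown 'enter settle_round: left 3 right 19', intended 'enter settle_round: left 19 right 3'.
Intended log window:
  4: leaving sum_active with 3
  5: intermediate pair 19, 3
  6: enter settle_round: left 19 right 3
  7: stage result 15
Execution walk:
  count_flags([9, 1, 1, 3, 1, 4]) -> 19  [called from collect_span, line 27]
  sum_active([9, 1, 1, 3, 1, 4], 1) -> 3  [called from collect_span, line 28]
  settle_round(3, 19) -> 3  [called from collect_span, line 30]
  collect_span([9, 1, 1, 3, 1, 4], 1) -> 3  [called from main, line 42]
  audit_lot(3, 1) -> 3  [called from main, line 44]
Log line origins:
  1: emitted by main (line 41)
  2: emitted by collect_span (line 26)
  3: emitted by sum_active (line 8)
  4: emitted by sum_active (line 13)
  5: emitted by collect_span (line 29)
  6: emitted by settle_round (line 17)
  7: emitted by main (line 43)
  8: emitted by audit_lot (line 33)
A correct fix: line 30: replace `settle_round(pos, gap)` with `settle_round(gap, pos)`.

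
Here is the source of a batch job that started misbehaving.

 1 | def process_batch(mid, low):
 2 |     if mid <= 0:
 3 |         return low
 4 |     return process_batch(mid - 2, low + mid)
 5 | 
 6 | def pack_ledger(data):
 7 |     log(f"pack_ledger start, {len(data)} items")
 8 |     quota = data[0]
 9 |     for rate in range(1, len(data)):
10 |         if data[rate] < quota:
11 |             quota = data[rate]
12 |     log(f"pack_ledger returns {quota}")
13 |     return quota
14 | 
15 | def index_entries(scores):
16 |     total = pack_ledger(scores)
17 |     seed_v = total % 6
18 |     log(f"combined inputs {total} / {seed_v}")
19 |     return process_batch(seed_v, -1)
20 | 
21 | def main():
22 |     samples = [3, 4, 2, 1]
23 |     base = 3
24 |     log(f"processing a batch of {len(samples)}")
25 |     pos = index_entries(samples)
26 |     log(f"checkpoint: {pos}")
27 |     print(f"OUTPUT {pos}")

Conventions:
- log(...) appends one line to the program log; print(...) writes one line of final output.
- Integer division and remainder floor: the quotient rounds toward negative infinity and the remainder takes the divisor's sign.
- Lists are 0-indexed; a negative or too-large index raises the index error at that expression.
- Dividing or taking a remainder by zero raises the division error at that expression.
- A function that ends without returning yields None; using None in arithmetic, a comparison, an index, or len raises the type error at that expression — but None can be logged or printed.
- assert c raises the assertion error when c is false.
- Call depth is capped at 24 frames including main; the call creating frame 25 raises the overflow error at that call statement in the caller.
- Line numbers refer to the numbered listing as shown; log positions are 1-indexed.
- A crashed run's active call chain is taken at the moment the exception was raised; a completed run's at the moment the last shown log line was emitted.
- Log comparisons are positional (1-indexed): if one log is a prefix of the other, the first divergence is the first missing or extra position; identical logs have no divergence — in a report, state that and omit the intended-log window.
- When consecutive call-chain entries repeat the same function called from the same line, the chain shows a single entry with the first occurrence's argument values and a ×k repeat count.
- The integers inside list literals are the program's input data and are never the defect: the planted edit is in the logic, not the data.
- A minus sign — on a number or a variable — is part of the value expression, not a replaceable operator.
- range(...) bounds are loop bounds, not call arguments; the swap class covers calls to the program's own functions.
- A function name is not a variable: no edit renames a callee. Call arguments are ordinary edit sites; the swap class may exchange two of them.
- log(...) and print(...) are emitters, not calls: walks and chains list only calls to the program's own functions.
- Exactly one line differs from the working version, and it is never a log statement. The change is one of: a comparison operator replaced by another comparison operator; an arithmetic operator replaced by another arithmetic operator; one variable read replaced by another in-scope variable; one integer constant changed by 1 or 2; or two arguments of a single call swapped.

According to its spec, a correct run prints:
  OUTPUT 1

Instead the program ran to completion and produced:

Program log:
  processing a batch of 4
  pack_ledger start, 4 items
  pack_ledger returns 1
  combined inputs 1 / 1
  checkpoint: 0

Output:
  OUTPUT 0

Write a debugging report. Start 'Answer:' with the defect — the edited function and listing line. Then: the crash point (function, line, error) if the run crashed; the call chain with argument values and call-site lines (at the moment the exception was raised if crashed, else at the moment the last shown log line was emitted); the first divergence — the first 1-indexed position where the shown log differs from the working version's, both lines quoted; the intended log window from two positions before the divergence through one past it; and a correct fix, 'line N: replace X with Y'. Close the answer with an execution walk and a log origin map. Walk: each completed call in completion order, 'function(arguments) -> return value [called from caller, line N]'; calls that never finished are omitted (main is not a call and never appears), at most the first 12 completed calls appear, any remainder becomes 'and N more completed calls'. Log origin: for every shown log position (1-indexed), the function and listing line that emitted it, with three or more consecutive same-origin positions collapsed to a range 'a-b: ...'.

Answer: the defect is in index_entries at line 19.
Core observation: At log position 5 the runs split — shown 'checkpoint: 0', but the working version logs 'checkpoint: 1'.
Call chain: main.
First divergence: position 5; shown 'checkpoint: 0' vs intended 'checkpoint: 1'.
Intended log window:
  3: pack_ledger returns 1
  4: combined inputs 1 / 1
  5: checkpoint: 1
Execution walk:
  pack_ledger([3, 4, 2, 1]) -> 1  [called from index_entries, line 16]
  process_batch(-1, 0) -> 0  [called from process_batch, line 4]
  process_batch(1, -1) -> 0  [called from index_entries, line 19]
  index_entries([3, 4, 2, 1]) -> 0  [called from main, line 25]
Origin of each log line:
  1: from main, line 24
  2: from pack_ledger, line 7
  3: from pack_ledger, line 12
  4: from index_entries, line 18
  5: from main, line 26
A correct fix: line 19: replace `-1` with `0`.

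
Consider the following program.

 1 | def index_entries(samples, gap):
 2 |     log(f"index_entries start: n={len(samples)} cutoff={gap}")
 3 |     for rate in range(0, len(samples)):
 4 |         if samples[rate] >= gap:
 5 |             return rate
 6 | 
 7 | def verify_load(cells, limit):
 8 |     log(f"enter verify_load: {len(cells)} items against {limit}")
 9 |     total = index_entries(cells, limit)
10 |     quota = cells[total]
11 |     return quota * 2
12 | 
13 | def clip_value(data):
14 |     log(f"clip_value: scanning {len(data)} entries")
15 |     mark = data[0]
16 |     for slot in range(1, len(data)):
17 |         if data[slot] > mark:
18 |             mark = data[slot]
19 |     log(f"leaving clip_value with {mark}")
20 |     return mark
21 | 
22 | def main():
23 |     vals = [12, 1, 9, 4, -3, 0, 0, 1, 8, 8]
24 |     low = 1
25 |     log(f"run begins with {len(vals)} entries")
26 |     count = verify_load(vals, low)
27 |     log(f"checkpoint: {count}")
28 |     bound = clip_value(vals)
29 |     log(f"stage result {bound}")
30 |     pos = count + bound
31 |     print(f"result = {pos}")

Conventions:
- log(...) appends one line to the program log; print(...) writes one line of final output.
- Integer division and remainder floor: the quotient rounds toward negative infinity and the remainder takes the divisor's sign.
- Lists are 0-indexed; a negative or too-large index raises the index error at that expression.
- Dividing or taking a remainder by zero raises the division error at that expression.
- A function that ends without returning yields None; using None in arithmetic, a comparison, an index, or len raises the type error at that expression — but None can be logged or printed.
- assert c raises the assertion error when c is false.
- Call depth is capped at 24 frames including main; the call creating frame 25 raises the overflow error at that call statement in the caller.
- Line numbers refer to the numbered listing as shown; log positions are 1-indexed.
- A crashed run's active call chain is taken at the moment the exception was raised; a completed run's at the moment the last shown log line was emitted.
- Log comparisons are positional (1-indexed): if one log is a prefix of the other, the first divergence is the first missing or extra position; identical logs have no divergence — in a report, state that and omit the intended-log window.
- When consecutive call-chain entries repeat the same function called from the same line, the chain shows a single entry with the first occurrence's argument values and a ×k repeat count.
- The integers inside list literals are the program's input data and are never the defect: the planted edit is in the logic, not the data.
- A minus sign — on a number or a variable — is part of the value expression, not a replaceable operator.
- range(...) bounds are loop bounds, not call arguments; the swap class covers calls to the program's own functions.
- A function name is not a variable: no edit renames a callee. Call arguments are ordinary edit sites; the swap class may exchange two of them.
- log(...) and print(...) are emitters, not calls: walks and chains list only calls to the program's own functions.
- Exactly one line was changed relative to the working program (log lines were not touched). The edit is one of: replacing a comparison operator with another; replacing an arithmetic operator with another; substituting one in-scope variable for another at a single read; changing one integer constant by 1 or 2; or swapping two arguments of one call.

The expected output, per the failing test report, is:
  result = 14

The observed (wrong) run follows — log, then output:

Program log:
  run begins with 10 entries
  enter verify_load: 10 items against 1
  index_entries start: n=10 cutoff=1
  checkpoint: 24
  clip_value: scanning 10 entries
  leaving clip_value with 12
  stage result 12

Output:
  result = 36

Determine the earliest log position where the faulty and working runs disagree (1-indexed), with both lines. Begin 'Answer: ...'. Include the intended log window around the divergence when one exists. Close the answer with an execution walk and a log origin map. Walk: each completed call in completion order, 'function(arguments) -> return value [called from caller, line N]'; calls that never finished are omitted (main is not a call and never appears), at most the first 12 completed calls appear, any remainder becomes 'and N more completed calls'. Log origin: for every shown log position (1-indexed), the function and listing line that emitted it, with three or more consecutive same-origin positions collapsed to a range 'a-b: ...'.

Answer: position 4 — shown 'checkpoint: 24', intended 'checkpoint: 2'.
Intended log window:
  2: enter verify_load: 10 items against 1
  3: index_entries start: n=10 cutoff=1
  4: checkpoint: 2
  5: clip_value: scanning 10 entries
Execution walk:
  index_entries([12, 1, 9, 4, -3, 0, 0, 1, 8, 8], 1) -> 0  [called from verify_load, line 9]
  verify_load([12, 1, 9, 4, -3, 0, 0, 1, 8, 8], 1) -> 24  [called from main, line 26]
  clip_value([12, 1, 9, 4, -3, 0, 0, 1, 8, 8]) -> 12  [called from main, line 28]
Log origin:
  1: emitted by main (line 25)
  2: emitted by verify_load (line 8)
  3: emitted by index_entries (line 2)
  4: emitted by main (line 27)
  5: emitted by clip_value (line 14)
  6: emitted by clip_value (line 19)
  7: emitted by main (line 29)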